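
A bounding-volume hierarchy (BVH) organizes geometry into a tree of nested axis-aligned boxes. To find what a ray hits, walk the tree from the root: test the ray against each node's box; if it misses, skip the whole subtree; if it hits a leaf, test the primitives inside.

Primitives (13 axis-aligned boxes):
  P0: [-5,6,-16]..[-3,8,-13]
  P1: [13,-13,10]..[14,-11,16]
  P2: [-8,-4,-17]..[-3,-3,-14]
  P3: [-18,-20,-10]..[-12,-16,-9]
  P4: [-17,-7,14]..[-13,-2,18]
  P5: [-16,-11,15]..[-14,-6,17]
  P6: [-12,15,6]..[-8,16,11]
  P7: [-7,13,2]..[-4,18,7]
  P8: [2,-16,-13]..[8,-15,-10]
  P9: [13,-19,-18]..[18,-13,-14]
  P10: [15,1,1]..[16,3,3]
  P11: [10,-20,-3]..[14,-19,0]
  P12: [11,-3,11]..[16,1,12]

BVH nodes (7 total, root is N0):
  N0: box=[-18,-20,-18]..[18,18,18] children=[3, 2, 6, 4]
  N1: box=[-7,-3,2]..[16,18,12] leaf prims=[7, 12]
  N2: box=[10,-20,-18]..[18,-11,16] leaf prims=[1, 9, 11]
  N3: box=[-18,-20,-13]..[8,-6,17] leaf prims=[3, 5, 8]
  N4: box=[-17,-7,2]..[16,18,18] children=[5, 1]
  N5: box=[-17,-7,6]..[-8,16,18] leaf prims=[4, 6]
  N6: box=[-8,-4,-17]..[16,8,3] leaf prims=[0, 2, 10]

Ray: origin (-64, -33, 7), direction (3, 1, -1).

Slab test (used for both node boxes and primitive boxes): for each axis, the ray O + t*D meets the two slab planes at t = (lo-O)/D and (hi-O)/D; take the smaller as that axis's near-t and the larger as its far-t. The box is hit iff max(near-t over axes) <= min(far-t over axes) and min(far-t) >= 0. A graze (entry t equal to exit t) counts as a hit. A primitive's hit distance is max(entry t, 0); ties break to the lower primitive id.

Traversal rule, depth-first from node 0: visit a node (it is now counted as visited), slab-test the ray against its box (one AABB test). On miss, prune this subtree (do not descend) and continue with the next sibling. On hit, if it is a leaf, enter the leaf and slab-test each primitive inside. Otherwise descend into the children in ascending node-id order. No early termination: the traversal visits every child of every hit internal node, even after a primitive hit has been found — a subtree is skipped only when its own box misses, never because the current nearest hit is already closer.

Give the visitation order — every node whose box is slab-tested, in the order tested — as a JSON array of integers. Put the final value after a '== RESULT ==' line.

Traverse from the root:
N0 x:[46/3,82/3] y:[13,51] z:[-11,25] -> hit [46/3,25], descend [2, 3, 4, 6]
  N2 x:[74/3,82/3] y:[13,22] z:[-9,25] -> miss, prune
  N3 x:[46/3,24] y:[13,27] z:[-10,20] -> hit [46/3,20] leaf, test {P3@t=16, P5(miss), P8(miss)}
  N4 x:[47/3,80/3] y:[26,51] z:[-11,5] -> miss, prune
  N6 x:[56/3,80/3] y:[29,41] z:[4,24] -> miss, prune

Visited [0, 2, 3, 4, 6]. Tests: 5 box, 1 leaf. Nearest: P3.

== RESULT ==
[0, 2, 3, 4, 6]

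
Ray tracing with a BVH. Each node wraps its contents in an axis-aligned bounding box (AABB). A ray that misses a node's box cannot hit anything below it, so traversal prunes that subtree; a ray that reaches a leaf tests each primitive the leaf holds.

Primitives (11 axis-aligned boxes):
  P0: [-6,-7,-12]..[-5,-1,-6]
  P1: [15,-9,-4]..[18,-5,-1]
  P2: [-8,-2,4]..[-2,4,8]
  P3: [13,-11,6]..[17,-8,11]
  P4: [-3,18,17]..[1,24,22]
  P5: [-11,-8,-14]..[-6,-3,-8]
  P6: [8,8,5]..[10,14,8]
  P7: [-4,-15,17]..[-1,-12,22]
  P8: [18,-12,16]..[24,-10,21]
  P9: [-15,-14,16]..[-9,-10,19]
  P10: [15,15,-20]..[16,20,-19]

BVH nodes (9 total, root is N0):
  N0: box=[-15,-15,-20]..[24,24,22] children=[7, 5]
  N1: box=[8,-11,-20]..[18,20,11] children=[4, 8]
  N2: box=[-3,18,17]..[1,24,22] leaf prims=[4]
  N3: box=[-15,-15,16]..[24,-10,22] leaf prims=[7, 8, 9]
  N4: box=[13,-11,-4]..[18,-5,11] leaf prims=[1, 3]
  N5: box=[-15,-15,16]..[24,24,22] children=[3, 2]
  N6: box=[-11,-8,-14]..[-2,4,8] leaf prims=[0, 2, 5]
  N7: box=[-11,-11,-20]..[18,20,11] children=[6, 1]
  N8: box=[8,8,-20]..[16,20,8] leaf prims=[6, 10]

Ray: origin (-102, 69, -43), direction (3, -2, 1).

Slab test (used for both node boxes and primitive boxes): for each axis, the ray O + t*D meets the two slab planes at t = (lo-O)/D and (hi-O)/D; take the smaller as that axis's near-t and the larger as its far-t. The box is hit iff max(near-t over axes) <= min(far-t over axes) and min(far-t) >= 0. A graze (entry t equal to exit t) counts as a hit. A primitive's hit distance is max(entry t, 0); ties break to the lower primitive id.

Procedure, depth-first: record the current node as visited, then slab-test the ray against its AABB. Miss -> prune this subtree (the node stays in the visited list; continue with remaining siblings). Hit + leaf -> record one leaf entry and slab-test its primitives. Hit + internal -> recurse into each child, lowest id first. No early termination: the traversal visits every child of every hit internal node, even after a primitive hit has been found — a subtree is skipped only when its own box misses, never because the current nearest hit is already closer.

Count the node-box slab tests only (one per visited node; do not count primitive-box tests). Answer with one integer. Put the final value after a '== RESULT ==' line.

Traverse from the root:
N0 x:[29,42] y:[45/2,42] z:[23,65] -> hit [29,42], descend [5, 7]
  N5 x:[29,42] y:[45/2,42] z:[59,65] -> miss, prune
  N7 x:[91/3,40] y:[49/2,40] z:[23,54] -> hit [91/3,40], descend [1, 6]
    N1 x:[110/3,40] y:[49/2,40] z:[23,54] -> hit [110/3,40], descend [4, 8]
      N4 x:[115/3,40] y:[37,40] z:[39,54] -> hit [39,40] leaf, test {P1@t=39, P3(miss)}
      N8 x:[110/3,118/3] y:[49/2,61/2] z:[23,51] -> miss, prune
    N6 x:[91/3,100/3] y:[65/2,77/2] z:[29,51] -> hit [65/2,100/3] leaf, test {P0(miss), P2(miss), P5(miss)}

7 AABB tests over nodes [0, 5, 7, 1, 4, 8, 6]; 2 leaves entered; closest P1.

== RESULT ==
7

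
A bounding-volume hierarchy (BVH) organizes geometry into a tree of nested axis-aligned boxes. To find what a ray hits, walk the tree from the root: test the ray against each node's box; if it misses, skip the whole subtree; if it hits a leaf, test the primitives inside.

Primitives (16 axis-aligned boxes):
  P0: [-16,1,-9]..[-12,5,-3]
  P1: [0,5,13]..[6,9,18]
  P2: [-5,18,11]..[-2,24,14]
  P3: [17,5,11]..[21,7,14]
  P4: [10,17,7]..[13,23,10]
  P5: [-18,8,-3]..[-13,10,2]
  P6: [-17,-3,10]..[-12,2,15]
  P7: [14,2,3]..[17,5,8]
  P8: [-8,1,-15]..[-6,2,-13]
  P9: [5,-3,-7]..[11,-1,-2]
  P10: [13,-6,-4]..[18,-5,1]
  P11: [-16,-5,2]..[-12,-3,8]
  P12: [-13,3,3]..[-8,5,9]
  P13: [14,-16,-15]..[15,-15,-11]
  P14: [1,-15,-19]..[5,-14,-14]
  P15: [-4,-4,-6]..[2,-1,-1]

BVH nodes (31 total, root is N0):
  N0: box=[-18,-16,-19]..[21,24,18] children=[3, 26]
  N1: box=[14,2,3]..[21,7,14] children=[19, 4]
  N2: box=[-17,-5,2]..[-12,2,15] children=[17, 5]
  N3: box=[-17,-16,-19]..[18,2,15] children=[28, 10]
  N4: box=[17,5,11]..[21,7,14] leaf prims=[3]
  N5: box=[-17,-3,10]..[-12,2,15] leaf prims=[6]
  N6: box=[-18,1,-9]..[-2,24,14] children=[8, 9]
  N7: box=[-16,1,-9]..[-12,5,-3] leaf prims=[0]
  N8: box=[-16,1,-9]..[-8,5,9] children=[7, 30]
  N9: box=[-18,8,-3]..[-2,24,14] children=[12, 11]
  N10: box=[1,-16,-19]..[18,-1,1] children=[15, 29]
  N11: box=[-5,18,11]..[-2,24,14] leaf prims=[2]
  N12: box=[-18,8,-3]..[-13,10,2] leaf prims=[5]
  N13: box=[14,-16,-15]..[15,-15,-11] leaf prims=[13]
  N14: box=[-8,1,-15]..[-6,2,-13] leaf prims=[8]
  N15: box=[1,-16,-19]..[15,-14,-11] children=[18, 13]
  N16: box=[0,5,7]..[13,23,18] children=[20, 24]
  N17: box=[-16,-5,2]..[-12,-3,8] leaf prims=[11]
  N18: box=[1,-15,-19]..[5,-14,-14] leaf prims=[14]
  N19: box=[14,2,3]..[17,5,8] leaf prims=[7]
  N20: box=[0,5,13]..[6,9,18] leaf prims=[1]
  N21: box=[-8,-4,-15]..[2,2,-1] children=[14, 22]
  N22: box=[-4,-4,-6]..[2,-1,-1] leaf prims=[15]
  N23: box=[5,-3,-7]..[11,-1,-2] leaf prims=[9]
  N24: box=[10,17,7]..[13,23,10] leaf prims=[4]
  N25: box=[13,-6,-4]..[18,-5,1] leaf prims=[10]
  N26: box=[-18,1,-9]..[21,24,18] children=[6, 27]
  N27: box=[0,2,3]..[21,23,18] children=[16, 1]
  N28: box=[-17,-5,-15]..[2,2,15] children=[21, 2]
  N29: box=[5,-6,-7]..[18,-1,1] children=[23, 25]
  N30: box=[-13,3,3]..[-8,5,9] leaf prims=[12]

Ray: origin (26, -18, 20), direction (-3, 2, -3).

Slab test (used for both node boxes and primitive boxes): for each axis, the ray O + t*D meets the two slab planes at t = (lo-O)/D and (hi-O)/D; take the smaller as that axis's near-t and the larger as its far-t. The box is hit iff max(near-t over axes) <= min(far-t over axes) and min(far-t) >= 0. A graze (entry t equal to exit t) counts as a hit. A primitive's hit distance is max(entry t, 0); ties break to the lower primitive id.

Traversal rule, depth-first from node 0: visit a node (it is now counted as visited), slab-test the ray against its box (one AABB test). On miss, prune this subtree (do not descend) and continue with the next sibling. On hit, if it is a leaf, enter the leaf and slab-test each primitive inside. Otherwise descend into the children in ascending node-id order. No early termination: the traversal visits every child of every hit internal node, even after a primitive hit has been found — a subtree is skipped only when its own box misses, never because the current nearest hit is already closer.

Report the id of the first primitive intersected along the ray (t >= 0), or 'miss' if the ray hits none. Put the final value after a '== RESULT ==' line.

Trace the traversal:
N0 x:[5/3,44/3] y:[1,21] z:[2/3,13] -> hit [5/3,13], descend [3, 26]
  N3 x:[8/3,43/3] y:[1,10] z:[5/3,13] -> hit [8/3,10], descend [10, 28]
    N10 x:[8/3,25/3] y:[1,17/2] z:[19/3,13] -> hit [19/3,25/3], descend [15, 29]
      N15 x:[11/3,25/3] y:[1,2] z:[31/3,13] -> miss, prune
      N29 x:[8/3,7] y:[6,17/2] z:[19/3,9] -> hit [19/3,7], descend [23, 25]
        N23 x:[5,7] y:[15/2,17/2] z:[22/3,9] -> miss, prune
        N25 x:[8/3,13/3] y:[6,13/2] z:[19/3,8] -> miss, prune
    N28 x:[8,43/3] y:[13/2,10] z:[5/3,35/3] -> hit [8,10], descend [2, 21]
      N2 x:[38/3,43/3] y:[13/2,10] z:[5/3,6] -> miss, prune
      N21 x:[8,34/3] y:[7,10] z:[7,35/3] -> hit [8,10], descend [14, 22]
        N14 x:[32/3,34/3] y:[19/2,10] z:[11,35/3] -> miss, prune
        N22 x:[8,10] y:[7,17/2] z:[7,26/3] -> hit [8,17/2] leaf, test {P15@t=8}
  N26 x:[5/3,44/3] y:[19/2,21] z:[2/3,29/3] -> hit [19/2,29/3], descend [6, 27]
    N6 x:[28/3,44/3] y:[19/2,21] z:[2,29/3] -> hit [19/2,29/3], descend [8, 9]
      N8 x:[34/3,14] y:[19/2,23/2] z:[11/3,29/3] -> miss, prune
      N9 x:[28/3,44/3] y:[13,21] z:[2,23/3] -> miss, prune
    N27 x:[5/3,26/3] y:[10,41/2] z:[2/3,17/3] -> miss, prune

order=[0, 3, 10, 15, 29, 23, 25, 28, 2, 21, 14, 22, 26, 6, 8, 9, 27]  |boxes|=17  |leaves|=1  hit=P15

== RESULT ==
15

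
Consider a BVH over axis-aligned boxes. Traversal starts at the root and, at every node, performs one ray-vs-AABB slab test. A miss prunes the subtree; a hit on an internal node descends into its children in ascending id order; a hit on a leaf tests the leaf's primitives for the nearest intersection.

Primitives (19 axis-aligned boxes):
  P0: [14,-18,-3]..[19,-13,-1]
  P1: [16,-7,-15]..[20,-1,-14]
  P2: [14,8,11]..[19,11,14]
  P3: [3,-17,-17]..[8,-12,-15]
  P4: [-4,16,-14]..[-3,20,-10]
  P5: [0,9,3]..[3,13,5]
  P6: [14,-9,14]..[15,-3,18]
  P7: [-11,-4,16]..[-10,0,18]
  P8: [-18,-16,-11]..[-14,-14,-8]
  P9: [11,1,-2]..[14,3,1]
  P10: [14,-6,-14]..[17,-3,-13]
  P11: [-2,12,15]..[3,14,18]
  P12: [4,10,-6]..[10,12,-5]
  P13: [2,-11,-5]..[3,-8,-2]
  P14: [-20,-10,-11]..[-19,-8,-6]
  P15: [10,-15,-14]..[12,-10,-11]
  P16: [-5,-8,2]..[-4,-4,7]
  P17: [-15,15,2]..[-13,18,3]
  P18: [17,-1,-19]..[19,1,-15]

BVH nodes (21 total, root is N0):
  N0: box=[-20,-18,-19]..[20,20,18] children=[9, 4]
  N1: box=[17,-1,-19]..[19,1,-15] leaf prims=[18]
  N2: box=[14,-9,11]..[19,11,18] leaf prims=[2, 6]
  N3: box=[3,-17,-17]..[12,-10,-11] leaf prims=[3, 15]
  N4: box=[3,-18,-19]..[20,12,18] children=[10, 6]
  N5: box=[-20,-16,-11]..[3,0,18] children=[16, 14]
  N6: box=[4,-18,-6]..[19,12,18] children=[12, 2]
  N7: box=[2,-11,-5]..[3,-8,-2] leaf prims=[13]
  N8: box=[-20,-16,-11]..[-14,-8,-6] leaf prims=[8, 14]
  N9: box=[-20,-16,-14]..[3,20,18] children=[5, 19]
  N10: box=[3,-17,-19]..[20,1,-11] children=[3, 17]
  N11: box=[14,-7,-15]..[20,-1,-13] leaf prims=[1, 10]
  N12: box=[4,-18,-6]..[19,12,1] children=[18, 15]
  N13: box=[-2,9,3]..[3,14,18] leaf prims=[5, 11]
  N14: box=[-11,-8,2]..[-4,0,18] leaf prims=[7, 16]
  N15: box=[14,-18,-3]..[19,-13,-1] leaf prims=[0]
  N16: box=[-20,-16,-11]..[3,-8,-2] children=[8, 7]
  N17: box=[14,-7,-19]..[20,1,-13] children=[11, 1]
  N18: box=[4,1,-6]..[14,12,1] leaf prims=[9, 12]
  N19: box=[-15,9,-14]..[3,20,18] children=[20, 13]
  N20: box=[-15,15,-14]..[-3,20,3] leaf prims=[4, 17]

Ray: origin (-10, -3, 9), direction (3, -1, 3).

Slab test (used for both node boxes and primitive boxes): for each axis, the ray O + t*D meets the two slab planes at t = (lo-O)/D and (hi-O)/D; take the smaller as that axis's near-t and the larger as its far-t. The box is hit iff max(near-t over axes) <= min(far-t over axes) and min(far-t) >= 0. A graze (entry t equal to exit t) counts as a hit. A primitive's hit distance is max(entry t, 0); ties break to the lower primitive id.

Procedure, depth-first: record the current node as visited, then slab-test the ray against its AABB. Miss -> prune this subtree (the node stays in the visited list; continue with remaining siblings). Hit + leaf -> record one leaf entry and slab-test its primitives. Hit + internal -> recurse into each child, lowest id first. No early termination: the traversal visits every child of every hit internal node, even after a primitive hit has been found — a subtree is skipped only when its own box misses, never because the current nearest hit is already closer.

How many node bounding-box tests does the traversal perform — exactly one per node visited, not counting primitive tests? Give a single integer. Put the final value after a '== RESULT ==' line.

Walk:
N0 x:[-10/3,10] y:[-23,15] z:[-28/3,3] -> hit [-10/3,3], descend [4, 9]
  N4 x:[13/3,10] y:[-15,15] z:[-28/3,3] -> miss, prune
  N9 x:[-10/3,13/3] y:[-23,13] z:[-23/3,3] -> hit [-10/3,3], descend [5, 19]
    N5 x:[-10/3,13/3] y:[-3,13] z:[-20/3,3] -> hit [-3,3], descend [14, 16]
      N14 x:[-1/3,2] y:[-3,5] z:[-7/3,3] -> hit [-1/3,2] leaf, test {P7(miss), P16(miss)}
      N16 x:[-10/3,13/3] y:[5,13] z:[-20/3,-11/3] -> miss, prune
    N19 x:[-5/3,13/3] y:[-23,-12] z:[-23/3,3] -> miss, prune

Summary -> nodes [0, 4, 9, 5, 14, 16, 19]; box-tests=7; leaf-entries=1; first=miss

== RESULT ==
7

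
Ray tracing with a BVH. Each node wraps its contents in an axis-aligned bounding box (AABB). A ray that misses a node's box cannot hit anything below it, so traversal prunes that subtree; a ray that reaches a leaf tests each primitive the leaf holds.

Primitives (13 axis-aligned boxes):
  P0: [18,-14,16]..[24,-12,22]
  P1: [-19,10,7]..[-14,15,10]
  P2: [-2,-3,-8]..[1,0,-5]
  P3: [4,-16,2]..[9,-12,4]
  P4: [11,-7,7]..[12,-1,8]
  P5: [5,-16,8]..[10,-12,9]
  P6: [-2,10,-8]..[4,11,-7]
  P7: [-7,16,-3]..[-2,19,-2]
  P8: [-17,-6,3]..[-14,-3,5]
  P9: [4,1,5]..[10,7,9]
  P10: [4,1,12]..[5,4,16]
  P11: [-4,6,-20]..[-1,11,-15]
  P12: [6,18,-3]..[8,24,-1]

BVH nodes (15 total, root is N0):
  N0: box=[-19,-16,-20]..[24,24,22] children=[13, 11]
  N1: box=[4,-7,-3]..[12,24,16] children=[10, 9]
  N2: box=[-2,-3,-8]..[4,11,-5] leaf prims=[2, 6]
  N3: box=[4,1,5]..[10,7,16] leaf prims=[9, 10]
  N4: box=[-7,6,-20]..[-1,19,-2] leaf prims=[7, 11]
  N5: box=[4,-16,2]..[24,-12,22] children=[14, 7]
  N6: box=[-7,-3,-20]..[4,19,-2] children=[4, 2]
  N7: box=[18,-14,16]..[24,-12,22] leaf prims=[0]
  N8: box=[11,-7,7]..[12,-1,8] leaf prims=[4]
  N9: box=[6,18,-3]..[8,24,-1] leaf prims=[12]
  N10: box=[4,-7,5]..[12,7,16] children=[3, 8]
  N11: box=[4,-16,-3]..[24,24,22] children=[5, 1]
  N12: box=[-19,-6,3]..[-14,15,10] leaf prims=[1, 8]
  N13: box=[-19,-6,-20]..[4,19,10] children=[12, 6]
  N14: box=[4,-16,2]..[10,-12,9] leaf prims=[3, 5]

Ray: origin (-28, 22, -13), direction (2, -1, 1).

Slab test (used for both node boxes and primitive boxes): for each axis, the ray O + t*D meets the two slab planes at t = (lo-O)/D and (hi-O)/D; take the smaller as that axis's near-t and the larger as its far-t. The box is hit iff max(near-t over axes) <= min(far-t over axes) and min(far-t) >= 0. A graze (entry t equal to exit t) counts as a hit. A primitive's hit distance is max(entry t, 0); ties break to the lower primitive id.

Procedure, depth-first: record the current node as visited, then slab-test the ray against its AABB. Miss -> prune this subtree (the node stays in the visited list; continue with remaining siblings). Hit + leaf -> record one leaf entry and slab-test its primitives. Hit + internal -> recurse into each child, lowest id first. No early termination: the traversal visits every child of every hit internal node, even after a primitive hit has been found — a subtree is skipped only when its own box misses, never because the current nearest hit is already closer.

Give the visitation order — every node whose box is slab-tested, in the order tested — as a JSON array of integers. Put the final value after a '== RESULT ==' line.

Trace the traversal:
N0 x:[9/2,26] y:[-2,38] z:[-7,35] -> hit [9/2,26], descend [11, 13]
  N11 x:[16,26] y:[-2,38] z:[10,35] -> hit [16,26], descend [1, 5]
    N1 x:[16,20] y:[-2,29] z:[10,29] -> hit [16,20], descend [9, 10]
      N9 x:[17,18] y:[-2,4] z:[10,12] -> miss, prune
      N10 x:[16,20] y:[15,29] z:[18,29] -> hit [18,20], descend [3, 8]
        N3 x:[16,19] y:[15,21] z:[18,29] -> hit [18,19] leaf, test {P9@t=18, P10(miss)}
        N8 x:[39/2,20] y:[23,29] z:[20,21] -> miss, prune
    N5 x:[16,26] y:[34,38] z:[15,35] -> miss, prune
  N13 x:[9/2,16] y:[3,28] z:[-7,23] -> hit [9/2,16], descend [6, 12]
    N6 x:[21/2,16] y:[3,25] z:[-7,11] -> hit [21/2,11], descend [2, 4]
      N2 x:[13,16] y:[11,25] z:[5,8] -> miss, prune
      N4 x:[21/2,27/2] y:[3,16] z:[-7,11] -> hit [21/2,11] leaf, test {P7(miss), P11(miss)}
    N12 x:[9/2,7] y:[7,28] z:[16,23] -> miss, prune

13 AABB tests over nodes [0, 11, 1, 9, 10, 3, 8, 5, 13, 6, 2, 4, 12]; 2 leaves entered; closest P9.

== RESULT ==
[0, 11, 1, 9, 10, 3, 8, 5, 13, 6, 2, 4, 12]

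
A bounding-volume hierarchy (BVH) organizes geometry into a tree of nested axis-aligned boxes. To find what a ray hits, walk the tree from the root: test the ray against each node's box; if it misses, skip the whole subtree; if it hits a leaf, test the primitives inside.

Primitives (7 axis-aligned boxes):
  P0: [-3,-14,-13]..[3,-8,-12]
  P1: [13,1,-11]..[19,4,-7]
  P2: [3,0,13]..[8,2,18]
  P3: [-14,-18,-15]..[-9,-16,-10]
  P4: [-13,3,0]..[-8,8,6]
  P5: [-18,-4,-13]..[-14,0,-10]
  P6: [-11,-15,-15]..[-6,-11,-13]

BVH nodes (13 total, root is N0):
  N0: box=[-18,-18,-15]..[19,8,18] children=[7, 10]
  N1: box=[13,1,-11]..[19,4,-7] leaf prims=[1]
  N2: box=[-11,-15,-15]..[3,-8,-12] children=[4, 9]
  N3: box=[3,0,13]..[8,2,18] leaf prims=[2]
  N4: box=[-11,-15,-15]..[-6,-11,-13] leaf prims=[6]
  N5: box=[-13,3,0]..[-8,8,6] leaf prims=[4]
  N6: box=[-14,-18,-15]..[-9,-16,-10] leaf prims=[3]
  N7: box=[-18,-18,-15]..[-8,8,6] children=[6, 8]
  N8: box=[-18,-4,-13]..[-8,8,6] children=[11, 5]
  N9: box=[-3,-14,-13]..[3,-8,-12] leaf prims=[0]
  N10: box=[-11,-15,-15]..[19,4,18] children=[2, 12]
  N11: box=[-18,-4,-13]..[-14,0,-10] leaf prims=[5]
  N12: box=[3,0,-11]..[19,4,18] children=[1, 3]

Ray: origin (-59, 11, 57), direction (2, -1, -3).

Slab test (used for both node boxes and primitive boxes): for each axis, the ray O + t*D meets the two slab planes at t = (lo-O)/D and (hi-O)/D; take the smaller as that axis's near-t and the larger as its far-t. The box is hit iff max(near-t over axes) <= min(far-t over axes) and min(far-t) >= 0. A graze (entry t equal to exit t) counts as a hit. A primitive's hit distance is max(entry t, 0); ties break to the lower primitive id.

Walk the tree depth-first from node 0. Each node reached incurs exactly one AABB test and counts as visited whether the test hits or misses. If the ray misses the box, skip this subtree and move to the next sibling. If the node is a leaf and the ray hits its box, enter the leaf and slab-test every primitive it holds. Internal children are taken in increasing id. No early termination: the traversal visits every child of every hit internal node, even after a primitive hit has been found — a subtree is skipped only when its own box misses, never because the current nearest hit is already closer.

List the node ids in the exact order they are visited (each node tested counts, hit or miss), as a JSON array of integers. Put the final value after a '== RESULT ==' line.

Walk:
N0 x:[41/2,39] y:[3,29] z:[13,24] -> hit [41/2,24], descend [7, 10]
  N7 x:[41/2,51/2] y:[3,29] z:[17,24] -> hit [41/2,24], descend [6, 8]
    N6 x:[45/2,25] y:[27,29] z:[67/3,24] -> miss, prune
    N8 x:[41/2,51/2] y:[3,15] z:[17,70/3] -> miss, prune
  N10 x:[24,39] y:[7,26] z:[13,24] -> hit [24,24], descend [2, 12]
    N2 x:[24,31] y:[19,26] z:[23,24] -> hit [24,24], descend [4, 9]
      N4 x:[24,53/2] y:[22,26] z:[70/3,24] -> hit [24,24] leaf, test {P6@t=24}
      N9 x:[28,31] y:[19,25] z:[23,70/3] -> miss, prune
    N12 x:[31,39] y:[7,11] z:[13,68/3] -> miss, prune

Visited [0, 7, 6, 8, 10, 2, 4, 9, 12]. Tests: 9 box, 1 leaf. Nearest: P6.

== RESULT ==
[0, 7, 6, 8, 10, 2, 4, 9, 12]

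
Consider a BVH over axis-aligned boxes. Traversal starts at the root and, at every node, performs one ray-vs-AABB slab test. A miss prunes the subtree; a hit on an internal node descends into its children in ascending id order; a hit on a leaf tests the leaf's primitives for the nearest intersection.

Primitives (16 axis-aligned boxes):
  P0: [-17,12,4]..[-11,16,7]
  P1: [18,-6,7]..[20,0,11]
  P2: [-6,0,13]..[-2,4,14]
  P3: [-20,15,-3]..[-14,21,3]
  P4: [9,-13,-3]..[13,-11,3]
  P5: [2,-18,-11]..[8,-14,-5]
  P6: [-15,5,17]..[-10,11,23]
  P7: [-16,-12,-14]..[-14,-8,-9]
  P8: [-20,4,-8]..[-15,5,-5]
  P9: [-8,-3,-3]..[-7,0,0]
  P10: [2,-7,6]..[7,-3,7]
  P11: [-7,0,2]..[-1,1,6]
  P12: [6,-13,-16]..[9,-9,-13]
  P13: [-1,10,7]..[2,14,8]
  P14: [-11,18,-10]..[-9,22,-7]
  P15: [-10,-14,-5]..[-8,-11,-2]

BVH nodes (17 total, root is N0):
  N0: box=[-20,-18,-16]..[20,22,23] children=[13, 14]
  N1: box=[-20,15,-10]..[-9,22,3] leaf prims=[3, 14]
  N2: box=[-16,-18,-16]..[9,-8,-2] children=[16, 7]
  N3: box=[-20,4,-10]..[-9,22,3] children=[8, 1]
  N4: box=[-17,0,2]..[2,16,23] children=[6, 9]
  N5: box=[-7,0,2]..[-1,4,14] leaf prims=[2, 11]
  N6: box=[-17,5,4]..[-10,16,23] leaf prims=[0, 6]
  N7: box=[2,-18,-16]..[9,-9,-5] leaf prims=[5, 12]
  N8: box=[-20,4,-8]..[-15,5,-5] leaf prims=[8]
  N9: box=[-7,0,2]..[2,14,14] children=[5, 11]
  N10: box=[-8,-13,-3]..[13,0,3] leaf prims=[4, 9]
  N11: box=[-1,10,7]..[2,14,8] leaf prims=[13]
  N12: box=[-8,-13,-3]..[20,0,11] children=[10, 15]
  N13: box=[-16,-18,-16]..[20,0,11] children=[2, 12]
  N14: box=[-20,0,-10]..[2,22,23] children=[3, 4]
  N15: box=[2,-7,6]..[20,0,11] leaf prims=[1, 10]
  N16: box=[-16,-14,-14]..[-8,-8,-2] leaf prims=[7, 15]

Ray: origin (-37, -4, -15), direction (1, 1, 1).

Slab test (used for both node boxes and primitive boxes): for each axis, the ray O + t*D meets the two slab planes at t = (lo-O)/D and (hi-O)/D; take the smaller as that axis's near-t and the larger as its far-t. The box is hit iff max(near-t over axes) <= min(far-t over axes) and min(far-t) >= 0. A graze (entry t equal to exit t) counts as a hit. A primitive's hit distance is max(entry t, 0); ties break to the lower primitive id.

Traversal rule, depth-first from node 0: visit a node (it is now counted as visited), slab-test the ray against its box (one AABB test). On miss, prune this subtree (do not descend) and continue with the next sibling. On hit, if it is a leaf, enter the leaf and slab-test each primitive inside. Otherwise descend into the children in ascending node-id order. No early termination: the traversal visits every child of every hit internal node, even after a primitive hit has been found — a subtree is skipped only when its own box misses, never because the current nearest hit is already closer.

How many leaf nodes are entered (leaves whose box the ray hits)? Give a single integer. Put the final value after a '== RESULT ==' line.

Traverse from the root:
N0 x:[17,57] y:[-14,26] z:[-1,38] -> hit [17,26], descend [13, 14]
  N13 x:[21,57] y:[-14,4] z:[-1,26] -> miss, prune
  N14 x:[17,39] y:[4,26] z:[5,38] -> hit [17,26], descend [3, 4]
    N3 x:[17,28] y:[8,26] z:[5,18] -> hit [17,18], descend [1, 8]
      N1 x:[17,28] y:[19,26] z:[5,18] -> miss, prune
      N8 x:[17,22] y:[8,9] z:[7,10] -> miss, prune
    N4 x:[20,39] y:[4,20] z:[17,38] -> hit [20,20], descend [6, 9]
      N6 x:[20,27] y:[9,20] z:[19,38] -> hit [20,20] leaf, test {P0@t=20, P6(miss)}
      N9 x:[30,39] y:[4,18] z:[17,29] -> miss, prune

order=[0, 13, 14, 3, 1, 8, 4, 6, 9]  |boxes|=9  |leaves|=1  hit=P0

== RESULT ==
1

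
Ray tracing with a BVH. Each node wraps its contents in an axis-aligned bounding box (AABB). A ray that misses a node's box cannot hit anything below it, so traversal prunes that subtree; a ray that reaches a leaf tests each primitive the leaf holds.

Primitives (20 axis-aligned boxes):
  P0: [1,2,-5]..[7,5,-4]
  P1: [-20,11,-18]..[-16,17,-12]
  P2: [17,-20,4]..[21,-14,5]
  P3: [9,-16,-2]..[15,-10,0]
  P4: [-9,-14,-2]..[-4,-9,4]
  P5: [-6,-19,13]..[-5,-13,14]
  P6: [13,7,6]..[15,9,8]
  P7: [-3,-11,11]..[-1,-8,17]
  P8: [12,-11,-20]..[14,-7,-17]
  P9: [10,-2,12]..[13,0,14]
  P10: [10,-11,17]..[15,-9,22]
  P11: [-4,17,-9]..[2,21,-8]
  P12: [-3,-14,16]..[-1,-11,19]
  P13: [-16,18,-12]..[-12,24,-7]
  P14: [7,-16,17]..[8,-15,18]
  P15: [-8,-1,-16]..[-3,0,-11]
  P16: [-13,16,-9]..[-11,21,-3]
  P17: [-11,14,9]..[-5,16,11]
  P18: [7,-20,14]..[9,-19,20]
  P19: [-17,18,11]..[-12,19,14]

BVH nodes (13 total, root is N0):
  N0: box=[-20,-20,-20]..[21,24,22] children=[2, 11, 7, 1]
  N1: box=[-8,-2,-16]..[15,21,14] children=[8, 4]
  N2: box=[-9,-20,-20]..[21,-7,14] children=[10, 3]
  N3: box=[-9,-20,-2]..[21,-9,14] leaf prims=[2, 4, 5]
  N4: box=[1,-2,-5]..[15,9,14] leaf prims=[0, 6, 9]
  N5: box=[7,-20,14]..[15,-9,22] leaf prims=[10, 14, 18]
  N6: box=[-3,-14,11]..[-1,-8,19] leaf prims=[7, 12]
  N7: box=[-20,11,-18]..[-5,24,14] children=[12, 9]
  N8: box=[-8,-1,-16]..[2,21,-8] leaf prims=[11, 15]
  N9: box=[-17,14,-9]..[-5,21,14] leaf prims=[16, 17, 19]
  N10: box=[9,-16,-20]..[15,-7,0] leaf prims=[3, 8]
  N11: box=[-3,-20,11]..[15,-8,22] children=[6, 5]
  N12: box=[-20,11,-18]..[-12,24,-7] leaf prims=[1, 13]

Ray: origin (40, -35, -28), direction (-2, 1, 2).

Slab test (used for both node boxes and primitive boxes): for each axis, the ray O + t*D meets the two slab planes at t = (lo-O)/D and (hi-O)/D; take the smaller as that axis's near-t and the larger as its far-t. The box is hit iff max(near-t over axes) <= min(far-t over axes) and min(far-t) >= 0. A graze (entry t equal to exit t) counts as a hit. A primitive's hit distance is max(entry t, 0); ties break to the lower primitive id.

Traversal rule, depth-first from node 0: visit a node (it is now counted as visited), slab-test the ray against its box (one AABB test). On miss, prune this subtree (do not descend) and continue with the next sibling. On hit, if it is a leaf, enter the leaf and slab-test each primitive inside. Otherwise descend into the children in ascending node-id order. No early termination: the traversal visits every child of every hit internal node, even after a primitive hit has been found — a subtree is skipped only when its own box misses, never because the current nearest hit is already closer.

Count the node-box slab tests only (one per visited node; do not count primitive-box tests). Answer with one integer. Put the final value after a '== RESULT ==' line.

Traverse from the root:
N0 x:[19/2,30] y:[15,59] z:[4,25] -> hit [15,25], descend [1, 2, 7, 11]
  N1 x:[25/2,24] y:[33,56] z:[6,21] -> miss, prune
  N2 x:[19/2,49/2] y:[15,28] z:[4,21] -> hit [15,21], descend [3, 10]
    N3 x:[19/2,49/2] y:[15,26] z:[13,21] -> hit [15,21] leaf, test {P2(miss), P4(miss), P5(miss)}
    N10 x:[25/2,31/2] y:[19,28] z:[4,14] -> miss, prune
  N7 x:[45/2,30] y:[46,59] z:[5,21] -> miss, prune
  N11 x:[25/2,43/2] y:[15,27] z:[39/2,25] -> hit [39/2,43/2], descend [5, 6]
    N5 x:[25/2,33/2] y:[15,26] z:[21,25] -> miss, prune
    N6 x:[41/2,43/2] y:[21,27] z:[39/2,47/2] -> hit [21,43/2] leaf, test {P7(miss), P12(miss)}

Visited [0, 1, 2, 3, 10, 7, 11, 5, 6]. Tests: 9 box, 2 leaf. Nearest: miss.

== RESULT ==
9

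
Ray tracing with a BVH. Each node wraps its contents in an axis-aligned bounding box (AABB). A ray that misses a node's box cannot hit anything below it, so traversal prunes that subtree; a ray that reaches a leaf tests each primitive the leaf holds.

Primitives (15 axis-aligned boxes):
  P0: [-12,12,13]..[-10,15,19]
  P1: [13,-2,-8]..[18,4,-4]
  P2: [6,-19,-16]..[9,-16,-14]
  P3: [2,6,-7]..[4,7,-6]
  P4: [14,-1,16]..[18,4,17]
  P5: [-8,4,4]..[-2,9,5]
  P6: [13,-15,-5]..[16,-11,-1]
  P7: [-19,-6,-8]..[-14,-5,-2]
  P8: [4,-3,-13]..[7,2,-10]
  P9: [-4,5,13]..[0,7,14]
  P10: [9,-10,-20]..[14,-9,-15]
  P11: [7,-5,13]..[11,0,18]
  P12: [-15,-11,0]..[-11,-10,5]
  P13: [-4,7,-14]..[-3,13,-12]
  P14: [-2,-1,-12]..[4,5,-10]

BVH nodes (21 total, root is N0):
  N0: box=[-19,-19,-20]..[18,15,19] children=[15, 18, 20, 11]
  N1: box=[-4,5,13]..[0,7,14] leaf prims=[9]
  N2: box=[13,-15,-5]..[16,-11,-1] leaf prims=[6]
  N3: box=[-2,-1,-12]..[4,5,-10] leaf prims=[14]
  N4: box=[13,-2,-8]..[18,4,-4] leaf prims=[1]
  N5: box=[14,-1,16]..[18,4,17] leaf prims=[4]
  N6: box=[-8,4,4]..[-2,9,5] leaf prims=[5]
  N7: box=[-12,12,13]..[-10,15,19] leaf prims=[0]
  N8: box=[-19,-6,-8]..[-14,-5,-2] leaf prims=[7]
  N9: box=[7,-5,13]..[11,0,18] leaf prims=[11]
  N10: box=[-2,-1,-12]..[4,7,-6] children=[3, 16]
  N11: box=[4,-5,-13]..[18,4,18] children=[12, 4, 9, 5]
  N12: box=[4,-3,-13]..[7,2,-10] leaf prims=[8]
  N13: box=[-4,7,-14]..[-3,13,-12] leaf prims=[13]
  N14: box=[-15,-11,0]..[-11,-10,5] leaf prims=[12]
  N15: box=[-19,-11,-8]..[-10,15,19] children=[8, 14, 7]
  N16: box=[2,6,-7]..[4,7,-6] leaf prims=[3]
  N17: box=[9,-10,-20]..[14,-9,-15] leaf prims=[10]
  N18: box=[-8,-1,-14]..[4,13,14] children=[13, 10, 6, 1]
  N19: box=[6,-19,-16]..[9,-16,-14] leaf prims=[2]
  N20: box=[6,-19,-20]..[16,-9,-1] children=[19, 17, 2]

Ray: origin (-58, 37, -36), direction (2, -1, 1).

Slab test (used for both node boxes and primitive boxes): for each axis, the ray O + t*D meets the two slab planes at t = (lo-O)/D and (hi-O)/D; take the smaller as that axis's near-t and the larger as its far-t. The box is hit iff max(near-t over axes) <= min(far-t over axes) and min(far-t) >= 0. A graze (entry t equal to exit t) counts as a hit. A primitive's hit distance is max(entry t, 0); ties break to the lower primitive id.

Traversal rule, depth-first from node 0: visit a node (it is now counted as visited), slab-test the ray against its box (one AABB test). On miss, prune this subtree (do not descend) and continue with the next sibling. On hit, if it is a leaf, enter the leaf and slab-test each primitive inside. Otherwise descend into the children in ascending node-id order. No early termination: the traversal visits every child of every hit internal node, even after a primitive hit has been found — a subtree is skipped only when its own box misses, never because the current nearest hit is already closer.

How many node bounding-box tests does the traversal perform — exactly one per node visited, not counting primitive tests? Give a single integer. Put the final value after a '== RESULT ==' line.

Traverse from the root:
N0 x:[39/2,38] y:[22,56] z:[16,55] -> hit [22,38], descend [11, 15, 18, 20]
  N11 x:[31,38] y:[33,42] z:[23,54] -> hit [33,38], descend [4, 5, 9, 12]
    N4 x:[71/2,38] y:[33,39] z:[28,32] -> miss, prune
    N5 x:[36,38] y:[33,38] z:[52,53] -> miss, prune
    N9 x:[65/2,69/2] y:[37,42] z:[49,54] -> miss, prune
    N12 x:[31,65/2] y:[35,40] z:[23,26] -> miss, prune
  N15 x:[39/2,24] y:[22,48] z:[28,55] -> miss, prune
  N18 x:[25,31] y:[24,38] z:[22,50] -> hit [25,31], descend [1, 6, 10, 13]
    N1 x:[27,29] y:[30,32] z:[49,50] -> miss, prune
    N6 x:[25,28] y:[28,33] z:[40,41] -> miss, prune
    N10 x:[28,31] y:[30,38] z:[24,30] -> hit [30,30], descend [3, 16]
      N3 x:[28,31] y:[32,38] z:[24,26] -> miss, prune
      N16 x:[30,31] y:[30,31] z:[29,30] -> hit [30,30] leaf, test {P3@t=30}
    N13 x:[27,55/2] y:[24,30] z:[22,24] -> miss, prune
  N20 x:[32,37] y:[46,56] z:[16,35] -> miss, prune

order=[0, 11, 4, 5, 9, 12, 15, 18, 1, 6, 10, 3, 16, 13, 20]  |boxes|=15  |leaves|=1  hit=P3

== RESULT ==
15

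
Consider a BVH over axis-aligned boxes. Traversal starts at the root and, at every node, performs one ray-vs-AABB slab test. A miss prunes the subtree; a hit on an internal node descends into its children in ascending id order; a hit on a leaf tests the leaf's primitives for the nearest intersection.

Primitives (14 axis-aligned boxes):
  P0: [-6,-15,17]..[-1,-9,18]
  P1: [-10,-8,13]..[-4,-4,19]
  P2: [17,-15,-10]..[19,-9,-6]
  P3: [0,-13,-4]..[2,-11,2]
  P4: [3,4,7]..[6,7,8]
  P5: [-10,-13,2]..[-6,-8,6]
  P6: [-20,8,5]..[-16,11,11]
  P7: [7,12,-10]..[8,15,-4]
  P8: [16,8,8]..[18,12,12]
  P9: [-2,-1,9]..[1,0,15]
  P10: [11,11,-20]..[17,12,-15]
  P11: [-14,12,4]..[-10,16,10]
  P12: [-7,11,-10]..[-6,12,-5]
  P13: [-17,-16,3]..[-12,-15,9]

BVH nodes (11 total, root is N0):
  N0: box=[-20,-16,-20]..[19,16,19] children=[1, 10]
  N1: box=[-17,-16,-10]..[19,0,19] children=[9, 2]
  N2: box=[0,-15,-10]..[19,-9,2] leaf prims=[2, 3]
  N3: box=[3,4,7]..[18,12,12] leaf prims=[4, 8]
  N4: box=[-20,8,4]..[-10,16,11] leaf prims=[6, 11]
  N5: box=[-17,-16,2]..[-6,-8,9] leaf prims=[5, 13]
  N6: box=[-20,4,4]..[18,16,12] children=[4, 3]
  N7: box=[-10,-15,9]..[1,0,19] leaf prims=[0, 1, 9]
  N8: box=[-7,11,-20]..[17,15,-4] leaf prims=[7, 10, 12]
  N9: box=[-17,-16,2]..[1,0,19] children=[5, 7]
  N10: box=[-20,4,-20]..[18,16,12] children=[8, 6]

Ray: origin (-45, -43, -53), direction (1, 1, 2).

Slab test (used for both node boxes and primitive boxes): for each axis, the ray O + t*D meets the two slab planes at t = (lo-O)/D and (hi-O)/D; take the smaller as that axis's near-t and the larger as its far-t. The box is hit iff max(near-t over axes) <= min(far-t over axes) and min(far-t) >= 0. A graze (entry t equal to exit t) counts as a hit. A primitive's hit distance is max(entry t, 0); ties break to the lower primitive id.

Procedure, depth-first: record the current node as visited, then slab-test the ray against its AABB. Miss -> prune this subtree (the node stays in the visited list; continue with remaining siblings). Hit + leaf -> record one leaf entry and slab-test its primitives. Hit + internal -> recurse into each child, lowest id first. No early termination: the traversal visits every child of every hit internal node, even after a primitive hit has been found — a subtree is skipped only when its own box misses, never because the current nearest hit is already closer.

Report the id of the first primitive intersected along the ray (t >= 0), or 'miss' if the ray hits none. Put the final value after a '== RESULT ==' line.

Walk:
N0 x:[25,64] y:[27,59] z:[33/2,36] -> hit [27,36], descend [1, 10]
  N1 x:[28,64] y:[27,43] z:[43/2,36] -> hit [28,36], descend [2, 9]
    N2 x:[45,64] y:[28,34] z:[43/2,55/2] -> miss, prune
    N9 x:[28,46] y:[27,43] z:[55/2,36] -> hit [28,36], descend [5, 7]
      N5 x:[28,39] y:[27,35] z:[55/2,31] -> hit [28,31] leaf, test {P5(miss), P13@t=28}
      N7 x:[35,46] y:[28,43] z:[31,36] -> hit [35,36] leaf, test {P0(miss), P1@t=35, P9(miss)}
  N10 x:[25,63] y:[47,59] z:[33/2,65/2] -> miss, prune

order=[0, 1, 2, 9, 5, 7, 10]  |boxes|=7  |leaves|=2  hit=P13

== RESULT ==
13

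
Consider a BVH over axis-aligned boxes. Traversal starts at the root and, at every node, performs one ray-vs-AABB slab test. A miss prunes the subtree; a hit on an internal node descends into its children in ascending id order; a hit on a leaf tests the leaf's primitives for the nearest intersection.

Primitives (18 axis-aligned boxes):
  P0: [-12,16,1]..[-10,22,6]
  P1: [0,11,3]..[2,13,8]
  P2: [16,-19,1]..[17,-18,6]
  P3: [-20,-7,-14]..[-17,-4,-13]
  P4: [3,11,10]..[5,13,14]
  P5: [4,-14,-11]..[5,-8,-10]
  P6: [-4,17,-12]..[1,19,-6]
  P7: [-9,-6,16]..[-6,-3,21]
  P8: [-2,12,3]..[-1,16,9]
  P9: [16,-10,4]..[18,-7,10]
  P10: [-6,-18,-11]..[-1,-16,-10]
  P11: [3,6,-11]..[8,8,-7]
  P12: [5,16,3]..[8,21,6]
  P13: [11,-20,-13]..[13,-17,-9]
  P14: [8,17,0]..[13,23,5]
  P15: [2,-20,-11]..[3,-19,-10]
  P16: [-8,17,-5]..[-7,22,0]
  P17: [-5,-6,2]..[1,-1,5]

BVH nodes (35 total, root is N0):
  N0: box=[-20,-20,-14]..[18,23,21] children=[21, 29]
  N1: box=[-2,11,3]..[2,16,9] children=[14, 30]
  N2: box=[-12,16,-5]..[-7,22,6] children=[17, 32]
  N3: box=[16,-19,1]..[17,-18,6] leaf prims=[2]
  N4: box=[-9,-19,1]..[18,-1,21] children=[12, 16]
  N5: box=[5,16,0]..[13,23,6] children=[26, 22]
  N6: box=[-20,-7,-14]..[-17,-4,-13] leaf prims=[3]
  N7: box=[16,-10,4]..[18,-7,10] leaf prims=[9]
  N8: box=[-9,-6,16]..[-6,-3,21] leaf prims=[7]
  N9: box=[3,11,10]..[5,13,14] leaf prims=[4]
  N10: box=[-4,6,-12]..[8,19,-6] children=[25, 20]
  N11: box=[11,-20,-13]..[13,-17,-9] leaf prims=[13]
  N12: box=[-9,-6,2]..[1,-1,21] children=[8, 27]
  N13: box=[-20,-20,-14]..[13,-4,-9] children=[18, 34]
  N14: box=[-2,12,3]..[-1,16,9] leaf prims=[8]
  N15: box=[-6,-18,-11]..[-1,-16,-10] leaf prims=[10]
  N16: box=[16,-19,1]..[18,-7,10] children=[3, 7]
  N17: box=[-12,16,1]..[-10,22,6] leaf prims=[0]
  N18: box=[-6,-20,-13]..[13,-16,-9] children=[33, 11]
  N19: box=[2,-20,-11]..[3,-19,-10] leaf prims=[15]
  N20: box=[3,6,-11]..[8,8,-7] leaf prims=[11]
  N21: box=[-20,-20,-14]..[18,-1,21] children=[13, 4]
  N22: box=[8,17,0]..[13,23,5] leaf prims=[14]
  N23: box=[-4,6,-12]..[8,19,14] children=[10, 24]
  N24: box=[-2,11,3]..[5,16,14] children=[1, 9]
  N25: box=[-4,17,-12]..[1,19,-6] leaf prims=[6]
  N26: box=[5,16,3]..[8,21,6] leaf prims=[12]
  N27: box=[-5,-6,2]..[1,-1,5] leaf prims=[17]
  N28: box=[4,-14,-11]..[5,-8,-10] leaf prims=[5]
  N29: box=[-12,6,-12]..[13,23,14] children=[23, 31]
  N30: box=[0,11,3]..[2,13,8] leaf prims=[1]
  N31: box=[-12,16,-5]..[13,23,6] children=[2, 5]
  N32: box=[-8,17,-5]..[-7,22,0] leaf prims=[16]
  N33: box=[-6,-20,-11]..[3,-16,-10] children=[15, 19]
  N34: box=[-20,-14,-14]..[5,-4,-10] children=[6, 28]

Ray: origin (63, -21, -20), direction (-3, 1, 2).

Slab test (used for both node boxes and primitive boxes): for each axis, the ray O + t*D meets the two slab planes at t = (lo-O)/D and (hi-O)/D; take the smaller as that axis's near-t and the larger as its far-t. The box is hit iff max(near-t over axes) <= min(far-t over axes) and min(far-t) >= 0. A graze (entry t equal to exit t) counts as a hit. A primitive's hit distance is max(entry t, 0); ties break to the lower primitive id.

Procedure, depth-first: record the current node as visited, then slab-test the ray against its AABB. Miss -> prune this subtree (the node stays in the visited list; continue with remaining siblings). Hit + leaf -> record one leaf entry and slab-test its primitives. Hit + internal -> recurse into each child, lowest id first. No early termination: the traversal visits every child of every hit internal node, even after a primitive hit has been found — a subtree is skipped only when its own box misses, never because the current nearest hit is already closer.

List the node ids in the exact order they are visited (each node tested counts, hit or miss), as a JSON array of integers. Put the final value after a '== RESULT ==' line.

Traverse from the root:
N0 x:[15,83/3] y:[1,44] z:[3,41/2] -> hit [15,41/2], descend [21, 29]
  N21 x:[15,83/3] y:[1,20] z:[3,41/2] -> hit [15,20], descend [4, 13]
    N4 x:[15,24] y:[2,20] z:[21/2,41/2] -> hit [15,20], descend [12, 16]
      N12 x:[62/3,24] y:[15,20] z:[11,41/2] -> miss, prune
      N16 x:[15,47/3] y:[2,14] z:[21/2,15] -> miss, prune
    N13 x:[50/3,83/3] y:[1,17] z:[3,11/2] -> miss, prune
  N29 x:[50/3,25] y:[27,44] z:[4,17] -> miss, prune

7 AABB tests over nodes [0, 21, 4, 12, 16, 13, 29]; 0 leaves entered; closest miss.

== RESULT ==
[0, 21, 4, 12, 16, 13, 29]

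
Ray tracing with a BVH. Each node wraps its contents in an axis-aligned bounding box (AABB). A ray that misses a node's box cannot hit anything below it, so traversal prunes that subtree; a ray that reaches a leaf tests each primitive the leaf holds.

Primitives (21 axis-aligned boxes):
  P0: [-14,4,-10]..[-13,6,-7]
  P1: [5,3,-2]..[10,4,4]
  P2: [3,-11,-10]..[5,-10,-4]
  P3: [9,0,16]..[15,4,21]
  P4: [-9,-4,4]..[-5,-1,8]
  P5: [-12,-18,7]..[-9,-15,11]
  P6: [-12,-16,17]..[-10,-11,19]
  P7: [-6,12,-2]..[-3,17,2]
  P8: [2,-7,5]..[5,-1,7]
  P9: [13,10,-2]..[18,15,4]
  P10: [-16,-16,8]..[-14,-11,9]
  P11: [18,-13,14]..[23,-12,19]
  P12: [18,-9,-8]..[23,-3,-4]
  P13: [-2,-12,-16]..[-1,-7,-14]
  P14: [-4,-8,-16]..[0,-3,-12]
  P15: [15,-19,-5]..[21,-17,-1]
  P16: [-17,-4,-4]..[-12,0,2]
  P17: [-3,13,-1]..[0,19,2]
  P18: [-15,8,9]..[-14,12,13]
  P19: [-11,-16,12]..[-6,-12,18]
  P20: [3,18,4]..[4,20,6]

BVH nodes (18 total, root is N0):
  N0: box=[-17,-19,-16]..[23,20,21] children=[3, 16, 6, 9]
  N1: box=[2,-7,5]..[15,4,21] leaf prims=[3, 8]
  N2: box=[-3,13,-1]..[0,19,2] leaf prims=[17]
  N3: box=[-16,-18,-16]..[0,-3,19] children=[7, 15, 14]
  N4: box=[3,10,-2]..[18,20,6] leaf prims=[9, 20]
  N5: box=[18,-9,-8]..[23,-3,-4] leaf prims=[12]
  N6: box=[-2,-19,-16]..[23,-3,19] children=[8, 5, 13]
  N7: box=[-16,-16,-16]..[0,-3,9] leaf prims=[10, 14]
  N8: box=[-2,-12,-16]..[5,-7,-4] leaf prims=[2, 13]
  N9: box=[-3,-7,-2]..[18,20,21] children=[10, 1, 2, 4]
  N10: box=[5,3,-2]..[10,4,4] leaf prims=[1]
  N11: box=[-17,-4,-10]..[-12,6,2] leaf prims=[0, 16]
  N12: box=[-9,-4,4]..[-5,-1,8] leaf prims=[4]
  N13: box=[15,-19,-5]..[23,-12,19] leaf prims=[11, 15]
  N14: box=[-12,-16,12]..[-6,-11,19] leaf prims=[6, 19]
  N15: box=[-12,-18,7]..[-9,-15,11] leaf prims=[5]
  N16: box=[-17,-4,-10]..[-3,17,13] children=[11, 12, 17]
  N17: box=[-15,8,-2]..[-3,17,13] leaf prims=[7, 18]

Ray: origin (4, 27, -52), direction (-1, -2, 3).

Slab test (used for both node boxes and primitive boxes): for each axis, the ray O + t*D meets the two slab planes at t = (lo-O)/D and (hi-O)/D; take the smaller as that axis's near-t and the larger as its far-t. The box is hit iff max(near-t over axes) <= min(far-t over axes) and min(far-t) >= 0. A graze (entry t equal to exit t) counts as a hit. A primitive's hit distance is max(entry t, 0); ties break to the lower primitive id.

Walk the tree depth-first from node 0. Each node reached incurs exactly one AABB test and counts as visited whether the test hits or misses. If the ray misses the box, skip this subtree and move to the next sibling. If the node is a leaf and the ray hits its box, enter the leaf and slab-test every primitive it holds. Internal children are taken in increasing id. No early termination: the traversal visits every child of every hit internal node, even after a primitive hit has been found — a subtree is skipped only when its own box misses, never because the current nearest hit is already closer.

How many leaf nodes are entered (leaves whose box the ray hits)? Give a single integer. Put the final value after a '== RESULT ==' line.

Traverse from the root:
N0 x:[-19,21] y:[7/2,23] z:[12,73/3] -> hit [12,21], descend [3, 6, 9, 16]
  N3 x:[4,20] y:[15,45/2] z:[12,71/3] -> hit [15,20], descend [7, 14, 15]
    N7 x:[4,20] y:[15,43/2] z:[12,61/3] -> hit [15,20] leaf, test {P10@t=20, P14(miss)}
    N14 x:[10,16] y:[19,43/2] z:[64/3,71/3] -> miss, prune
    N15 x:[13,16] y:[21,45/2] z:[59/3,21] -> miss, prune
  N6 x:[-19,6] y:[15,23] z:[12,71/3] -> miss, prune
  N9 x:[-14,7] y:[7/2,17] z:[50/3,73/3] -> miss, prune
  N16 x:[7,21] y:[5,31/2] z:[14,65/3] -> hit [14,31/2], descend [11, 12, 17]
    N11 x:[16,21] y:[21/2,31/2] z:[14,18] -> miss, prune
    N12 x:[9,13] y:[14,31/2] z:[56/3,20] -> miss, prune
    N17 x:[7,19] y:[5,19/2] z:[50/3,65/3] -> miss, prune

11 AABB tests over nodes [0, 3, 7, 14, 15, 6, 9, 16, 11, 12, 17]; 1 leaf entered; closest P10.

== RESULT ==
1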